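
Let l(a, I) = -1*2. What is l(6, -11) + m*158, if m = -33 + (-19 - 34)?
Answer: -13590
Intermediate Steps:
l(a, I) = -2
m = -86 (m = -33 - 53 = -86)
l(6, -11) + m*158 = -2 - 86*158 = -2 - 13588 = -13590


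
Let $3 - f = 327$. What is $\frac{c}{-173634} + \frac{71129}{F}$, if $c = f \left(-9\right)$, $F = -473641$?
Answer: $- \frac{2288591657}{13706696899} \approx -0.16697$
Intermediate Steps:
$f = -324$ ($f = 3 - 327 = -324$)
$c = 2916$ ($c = \left(-324\right) \left(-9\right) = 2916$)
$\frac{c}{-173634} + \frac{71129}{F} = \frac{2916}{-173634} + \frac{71129}{-473641} = 2916 \left(- \frac{1}{173634}\right) + 71129 \left(- \frac{1}{473641}\right) = - \frac{486}{28939} - \frac{71129}{473641} = - \frac{2288591657}{13706696899}$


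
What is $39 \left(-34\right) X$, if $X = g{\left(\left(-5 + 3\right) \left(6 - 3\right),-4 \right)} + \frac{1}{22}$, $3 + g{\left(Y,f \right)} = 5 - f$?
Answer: $- \frac{88179}{11} \approx -8016.3$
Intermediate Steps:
$g{\left(Y,f \right)} = 2 - f$ ($g{\left(Y,f \right)} = -3 - \left(-5 + f\right) = 2 - f$)
$X = \frac{133}{22}$ ($X = \left(2 - -4\right) + \frac{1}{22} = \left(2 + 4\right) + \frac{1}{22} = 6 + \frac{1}{22} = \frac{133}{22} \approx 6.0455$)
$39 \left(-34\right) X = 39 \left(-34\right) \frac{133}{22} = \left(-1326\right) \frac{133}{22} = - \frac{88179}{11}$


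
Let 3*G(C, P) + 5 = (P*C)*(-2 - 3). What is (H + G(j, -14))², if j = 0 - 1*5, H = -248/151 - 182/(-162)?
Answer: 2113191357124/149597361 ≈ 14126.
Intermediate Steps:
H = -6347/12231 (H = -248*1/151 - 182*(-1/162) = -248/151 + 91/81 = -6347/12231 ≈ -0.51893)
j = -5 (j = 0 - 5 = -5)
G(C, P) = -5/3 - 5*C*P/3 (G(C, P) = -5/3 + ((P*C)*(-2 - 3))/3 = -5/3 + ((C*P)*(-5))/3 = -5/3 + (-5*C*P)/3 = -5/3 - 5*C*P/3)
(H + G(j, -14))² = (-6347/12231 + (-5/3 - 5/3*(-5)*(-14)))² = (-6347/12231 + (-5/3 - 350/3))² = (-6347/12231 - 355/3)² = (-1453682/12231)² = 2113191357124/149597361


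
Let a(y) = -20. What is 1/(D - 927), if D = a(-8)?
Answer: -1/947 ≈ -0.0010560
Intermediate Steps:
D = -20
1/(D - 927) = 1/(-20 - 927) = 1/(-947) = -1/947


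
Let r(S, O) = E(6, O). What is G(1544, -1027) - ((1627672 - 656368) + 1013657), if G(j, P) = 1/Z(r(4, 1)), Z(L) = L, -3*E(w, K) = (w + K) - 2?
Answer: -9924808/5 ≈ -1.9850e+6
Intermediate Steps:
E(w, K) = ⅔ - K/3 - w/3 (E(w, K) = -((w + K) - 2)/3 = -((K + w) - 2)/3 = -(-2 + K + w)/3 = ⅔ - K/3 - w/3)
r(S, O) = -4/3 - O/3 (r(S, O) = ⅔ - O/3 - ⅓*6 = ⅔ - O/3 - 2 = -4/3 - O/3)
G(j, P) = -⅗ (G(j, P) = 1/(-4/3 - ⅓*1) = 1/(-4/3 - ⅓) = 1/(-5/3) = -⅗)
G(1544, -1027) - ((1627672 - 656368) + 1013657) = -⅗ - ((1627672 - 656368) + 1013657) = -⅗ - (971304 + 1013657) = -⅗ - 1*1984961 = -⅗ - 1984961 = -9924808/5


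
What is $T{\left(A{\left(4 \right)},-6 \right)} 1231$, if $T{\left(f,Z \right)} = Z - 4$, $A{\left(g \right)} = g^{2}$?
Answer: $-12310$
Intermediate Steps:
$T{\left(f,Z \right)} = -4 + Z$
$T{\left(A{\left(4 \right)},-6 \right)} 1231 = \left(-4 - 6\right) 1231 = \left(-10\right) 1231 = -12310$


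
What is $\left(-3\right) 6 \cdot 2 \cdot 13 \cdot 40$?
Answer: $-18720$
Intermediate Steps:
$\left(-3\right) 6 \cdot 2 \cdot 13 \cdot 40 = \left(-18\right) 2 \cdot 13 \cdot 40 = \left(-36\right) 13 \cdot 40 = \left(-468\right) 40 = -18720$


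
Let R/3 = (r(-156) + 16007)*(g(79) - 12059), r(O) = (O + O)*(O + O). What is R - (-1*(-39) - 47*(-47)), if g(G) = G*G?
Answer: -1978430602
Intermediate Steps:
r(O) = 4*O² (r(O) = (2*O)*(2*O) = 4*O²)
g(G) = G²
R = -1978428354 (R = 3*((4*(-156)² + 16007)*(79² - 12059)) = 3*((4*24336 + 16007)*(6241 - 12059)) = 3*((97344 + 16007)*(-5818)) = 3*(113351*(-5818)) = 3*(-659476118) = -1978428354)
R - (-1*(-39) - 47*(-47)) = -1978428354 - (-1*(-39) - 47*(-47)) = -1978428354 - (39 + 2209) = -1978428354 - 1*2248 = -1978428354 - 2248 = -1978430602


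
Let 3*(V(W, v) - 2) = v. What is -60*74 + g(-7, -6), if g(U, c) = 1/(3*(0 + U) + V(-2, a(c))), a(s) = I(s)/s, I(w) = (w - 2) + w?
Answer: -728169/164 ≈ -4440.1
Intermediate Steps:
I(w) = -2 + 2*w (I(w) = (-2 + w) + w = -2 + 2*w)
a(s) = (-2 + 2*s)/s
V(W, v) = 2 + v/3
g(U, c) = 1/(8/3 + 3*U - 2/(3*c)) (g(U, c) = 1/(3*(0 + U) + (2 + (2 - 2/c)/3)) = 1/(3*U + (2 + (⅔ - 2/(3*c)))) = 1/(3*U + (8/3 - 2/(3*c))) = 1/(8/3 + 3*U - 2/(3*c)))
-60*74 + g(-7, -6) = -60*74 + 3*(-6)/(-2 + 8*(-6) + 9*(-7)*(-6)) = -4440 + 3*(-6)/(-2 - 48 + 378) = -4440 + 3*(-6)/328 = -4440 + 3*(-6)*(1/328) = -4440 - 9/164 = -728169/164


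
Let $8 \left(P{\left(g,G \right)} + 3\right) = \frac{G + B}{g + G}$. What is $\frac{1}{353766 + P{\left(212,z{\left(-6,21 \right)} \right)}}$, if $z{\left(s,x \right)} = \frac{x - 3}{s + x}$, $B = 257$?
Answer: $\frac{8528}{3016892155} \approx 2.8267 \cdot 10^{-6}$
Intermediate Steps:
$z{\left(s,x \right)} = \frac{-3 + x}{s + x}$
$P{\left(g,G \right)} = -3 + \frac{257 + G}{8 \left(G + g\right)}$ ($P{\left(g,G \right)} = -3 + \frac{\left(G + 257\right) \frac{1}{g + G}}{8} = -3 + \frac{\left(257 + G\right) \frac{1}{G + g}}{8} = -3 + \frac{\frac{1}{G + g} \left(257 + G\right)}{8} = -3 + \frac{257 + G}{8 \left(G + g\right)}$)
$\frac{1}{353766 + P{\left(212,z{\left(-6,21 \right)} \right)}} = \frac{1}{353766 + \frac{257 - 5088 - 23 \frac{-3 + 21}{-6 + 21}}{8 \left(\frac{-3 + 21}{-6 + 21} + 212\right)}} = \frac{1}{353766 + \frac{257 - 5088 - 23 \cdot \frac{1}{15} \cdot 18}{8 \left(\frac{1}{15} \cdot 18 + 212\right)}} = \frac{1}{353766 + \frac{257 - 5088 - \frac{138}{5}}{8 \left(\frac{6}{5} + 212\right)}} = \frac{1}{353766 + \frac{257 - 5088 - \frac{138}{5}}{8 \cdot \frac{1066}{5}}} = \frac{1}{353766 + \frac{1}{8} \cdot \frac{5}{1066} \left(- \frac{24293}{5}\right)} = \frac{1}{353766 - \frac{24293}{8528}} = \frac{1}{\frac{3016892155}{8528}} = \frac{8528}{3016892155}$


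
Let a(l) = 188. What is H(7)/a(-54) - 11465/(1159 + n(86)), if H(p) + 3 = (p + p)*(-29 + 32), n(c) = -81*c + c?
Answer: 2378539/1075548 ≈ 2.2115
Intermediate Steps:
n(c) = -80*c
H(p) = -3 + 6*p (H(p) = -3 + (p + p)*(-29 + 32) = -3 + (2*p)*3 = -3 + 6*p)
H(7)/a(-54) - 11465/(1159 + n(86)) = (-3 + 6*7)/188 - 11465/(1159 - 80*86) = (-3 + 42)*(1/188) - 11465/(1159 - 6880) = 39*(1/188) - 11465/(-5721) = 39/188 - 11465*(-1/5721) = 39/188 + 11465/5721 = 2378539/1075548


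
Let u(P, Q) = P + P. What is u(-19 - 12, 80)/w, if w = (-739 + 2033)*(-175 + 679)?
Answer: -31/326088 ≈ -9.5066e-5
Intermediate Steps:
u(P, Q) = 2*P
w = 652176 (w = 1294*504 = 652176)
u(-19 - 12, 80)/w = (2*(-19 - 12))/652176 = (2*(-31))*(1/652176) = -62*1/652176 = -31/326088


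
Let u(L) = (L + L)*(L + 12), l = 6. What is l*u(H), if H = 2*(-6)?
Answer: 0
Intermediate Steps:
H = -12
u(L) = 2*L*(12 + L) (u(L) = (2*L)*(12 + L) = 2*L*(12 + L))
l*u(H) = 6*(2*(-12)*(12 - 12)) = 6*(2*(-12)*0) = 6*0 = 0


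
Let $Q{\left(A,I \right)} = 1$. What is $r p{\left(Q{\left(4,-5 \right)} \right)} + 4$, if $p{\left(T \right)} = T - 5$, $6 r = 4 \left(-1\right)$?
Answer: $\frac{20}{3} \approx 6.6667$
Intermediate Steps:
$r = - \frac{2}{3}$ ($r = \frac{4 \left(-1\right)}{6} = \frac{1}{6} \left(-4\right) = - \frac{2}{3} \approx -0.66667$)
$p{\left(T \right)} = -5 + T$
$r p{\left(Q{\left(4,-5 \right)} \right)} + 4 = - \frac{2 \left(-5 + 1\right)}{3} + 4 = \left(- \frac{2}{3}\right) \left(-4\right) + 4 = \frac{8}{3} + 4 = \frac{20}{3}$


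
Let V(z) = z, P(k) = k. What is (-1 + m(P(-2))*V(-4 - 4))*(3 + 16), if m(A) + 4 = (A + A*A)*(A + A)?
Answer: 1805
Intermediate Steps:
m(A) = -4 + 2*A*(A + A²) (m(A) = -4 + (A + A*A)*(A + A) = -4 + (A + A²)*(2*A) = -4 + 2*A*(A + A²))
(-1 + m(P(-2))*V(-4 - 4))*(3 + 16) = (-1 + (-4 + 2*(-2)² + 2*(-2)³)*(-4 - 4))*(3 + 16) = (-1 + (-4 + 2*4 + 2*(-8))*(-8))*19 = (-1 + (-4 + 8 - 16)*(-8))*19 = (-1 - 12*(-8))*19 = (-1 + 96)*19 = 95*19 = 1805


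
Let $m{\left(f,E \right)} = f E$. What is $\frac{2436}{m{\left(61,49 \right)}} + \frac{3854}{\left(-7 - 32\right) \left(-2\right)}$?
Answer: $\frac{836401}{16653} \approx 50.225$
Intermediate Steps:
$m{\left(f,E \right)} = E f$
$\frac{2436}{m{\left(61,49 \right)}} + \frac{3854}{\left(-7 - 32\right) \left(-2\right)} = \frac{2436}{49 \cdot 61} + \frac{3854}{\left(-7 - 32\right) \left(-2\right)} = \frac{2436}{2989} + \frac{3854}{\left(-39\right) \left(-2\right)} = 2436 \cdot \frac{1}{2989} + \frac{3854}{78} = \frac{348}{427} + 3854 \cdot \frac{1}{78} = \frac{348}{427} + \frac{1927}{39} = \frac{836401}{16653}$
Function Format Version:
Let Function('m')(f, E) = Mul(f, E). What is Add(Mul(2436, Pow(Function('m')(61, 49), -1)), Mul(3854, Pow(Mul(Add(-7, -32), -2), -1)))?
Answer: Rational(836401, 16653) ≈ 50.225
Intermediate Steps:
Function('m')(f, E) = Mul(E, f)
Add(Mul(2436, Pow(Function('m')(61, 49), -1)), Mul(3854, Pow(Mul(Add(-7, -32), -2), -1))) = Add(Mul(2436, Pow(Mul(49, 61), -1)), Mul(3854, Pow(Mul(Add(-7, -32), -2), -1))) = Add(Mul(2436, Pow(2989, -1)), Mul(3854, Pow(Mul(-39, -2), -1))) = Add(Mul(2436, Rational(1, 2989)), Mul(3854, Pow(78, -1))) = Add(Rational(348, 427), Mul(3854, Rational(1, 78))) = Add(Rational(348, 427), Rational(1927, 39)) = Rational(836401, 16653)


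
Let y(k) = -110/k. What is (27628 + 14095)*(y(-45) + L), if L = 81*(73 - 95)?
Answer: -668235568/9 ≈ -7.4248e+7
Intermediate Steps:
L = -1782 (L = 81*(-22) = -1782)
(27628 + 14095)*(y(-45) + L) = (27628 + 14095)*(-110/(-45) - 1782) = 41723*(-110*(-1/45) - 1782) = 41723*(22/9 - 1782) = 41723*(-16016/9) = -668235568/9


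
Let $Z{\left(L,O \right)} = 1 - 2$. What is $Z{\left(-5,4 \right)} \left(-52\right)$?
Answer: $52$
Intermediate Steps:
$Z{\left(L,O \right)} = -1$
$Z{\left(-5,4 \right)} \left(-52\right) = \left(-1\right) \left(-52\right) = 52$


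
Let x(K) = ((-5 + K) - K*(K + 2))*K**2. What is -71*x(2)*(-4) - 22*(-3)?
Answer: -12430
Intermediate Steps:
x(K) = K**2*(-5 + K - K*(2 + K)) (x(K) = ((-5 + K) - K*(2 + K))*K**2 = (-5 + K - K*(2 + K))*K**2 = K**2*(-5 + K - K*(2 + K)))
-71*x(2)*(-4) - 22*(-3) = -71*2**2*(-5 - 1*2 - 1*2**2)*(-4) - 22*(-3) = -71*4*(-5 - 2 - 1*4)*(-4) + 66 = -71*4*(-5 - 2 - 4)*(-4) + 66 = -71*4*(-11)*(-4) + 66 = -(-3124)*(-4) + 66 = -71*176 + 66 = -12496 + 66 = -12430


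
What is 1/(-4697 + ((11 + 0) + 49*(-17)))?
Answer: -1/5519 ≈ -0.00018119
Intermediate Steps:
1/(-4697 + ((11 + 0) + 49*(-17))) = 1/(-4697 + (11 - 833)) = 1/(-4697 - 822) = 1/(-5519) = -1/5519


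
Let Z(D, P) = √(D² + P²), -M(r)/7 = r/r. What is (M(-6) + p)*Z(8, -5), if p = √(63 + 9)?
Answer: √89*(-7 + 6*√2) ≈ 14.012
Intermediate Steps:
M(r) = -7 (M(r) = -7*r/r = -7*1 = -7)
p = 6*√2 (p = √72 = 6*√2 ≈ 8.4853)
(M(-6) + p)*Z(8, -5) = (-7 + 6*√2)*√(8² + (-5)²) = (-7 + 6*√2)*√(64 + 25) = (-7 + 6*√2)*√89 = √89*(-7 + 6*√2)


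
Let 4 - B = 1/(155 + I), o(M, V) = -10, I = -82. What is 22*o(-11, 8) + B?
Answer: -15769/73 ≈ -216.01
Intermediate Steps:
B = 291/73 (B = 4 - 1/(155 - 82) = 4 - 1/73 = 291/73 ≈ 3.9863)
22*o(-11, 8) + B = 22*(-10) + 291/73 = -220 + 291/73 = -15769/73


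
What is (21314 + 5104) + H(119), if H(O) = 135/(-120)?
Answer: 211335/8 ≈ 26417.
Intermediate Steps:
H(O) = -9/8 (H(O) = 135*(-1/120) = -9/8)
(21314 + 5104) + H(119) = (21314 + 5104) - 9/8 = 26418 - 9/8 = 211335/8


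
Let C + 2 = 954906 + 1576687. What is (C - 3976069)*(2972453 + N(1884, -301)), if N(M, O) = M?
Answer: -4296364361086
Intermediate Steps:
C = 2531591 (C = -2 + (954906 + 1576687) = -2 + 2531593 = 2531591)
(C - 3976069)*(2972453 + N(1884, -301)) = (2531591 - 3976069)*(2972453 + 1884) = -1444478*2974337 = -4296364361086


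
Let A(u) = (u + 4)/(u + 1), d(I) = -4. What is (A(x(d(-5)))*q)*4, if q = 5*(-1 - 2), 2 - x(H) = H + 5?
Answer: -150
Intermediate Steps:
x(H) = -3 - H (x(H) = 2 - (H + 5) = 2 - (5 + H) = 2 + (-5 - H) = -3 - H)
q = -15 (q = 5*(-3) = -15)
A(u) = (4 + u)/(1 + u)
(A(x(d(-5)))*q)*4 = (((4 + (-3 - 1*(-4)))/(1 + (-3 - 1*(-4))))*(-15))*4 = (((4 + (-3 + 4))/(1 + (-3 + 4)))*(-15))*4 = (((4 + 1)/(1 + 1))*(-15))*4 = ((5/2)*(-15))*4 = -75/2*4 = -150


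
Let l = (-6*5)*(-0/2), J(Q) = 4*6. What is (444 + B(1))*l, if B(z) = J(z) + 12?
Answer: 0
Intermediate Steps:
J(Q) = 24
l = 0 (l = -(-90)*0*(1/2) = -(-90)*0 = -30*0 = 0)
B(z) = 36 (B(z) = 24 + 12 = 36)
(444 + B(1))*l = (444 + 36)*0 = 480*0 = 0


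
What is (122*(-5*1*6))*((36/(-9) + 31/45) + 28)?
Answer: -271084/3 ≈ -90361.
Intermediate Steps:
(122*(-5*1*6))*((36/(-9) + 31/45) + 28) = (122*(-5*6))*((36*(-⅑) + 31*(1/45)) + 28) = (122*(-30))*((-4 + 31/45) + 28) = -3660*(-149/45 + 28) = -3660*1111/45 = -271084/3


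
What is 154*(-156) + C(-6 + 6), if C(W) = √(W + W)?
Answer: -24024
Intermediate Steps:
C(W) = √2*√W (C(W) = √(2*W) = √2*√W)
154*(-156) + C(-6 + 6) = 154*(-156) + √2*√(-6 + 6) = -24024 + √2*√0 = -24024 + √2*0 = -24024 + 0 = -24024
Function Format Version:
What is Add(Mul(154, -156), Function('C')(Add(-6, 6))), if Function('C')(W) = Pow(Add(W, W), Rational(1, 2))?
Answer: -24024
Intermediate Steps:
Function('C')(W) = Mul(Pow(2, Rational(1, 2)), Pow(W, Rational(1, 2))) (Function('C')(W) = Pow(Mul(2, W), Rational(1, 2)) = Mul(Pow(2, Rational(1, 2)), Pow(W, Rational(1, 2))))
Add(Mul(154, -156), Function('C')(Add(-6, 6))) = Add(Mul(154, -156), Mul(Pow(2, Rational(1, 2)), Pow(Add(-6, 6), Rational(1, 2)))) = Add(-24024, Mul(Pow(2, Rational(1, 2)), Pow(0, Rational(1, 2)))) = Add(-24024, Mul(Pow(2, Rational(1, 2)), 0)) = Add(-24024, 0) = -24024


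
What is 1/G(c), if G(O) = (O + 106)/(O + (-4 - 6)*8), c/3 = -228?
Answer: 382/289 ≈ 1.3218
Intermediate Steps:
c = -684 (c = 3*(-228) = -684)
G(O) = (106 + O)/(-80 + O) (G(O) = (106 + O)/(O - 10*8) = (106 + O)/(O - 80) = (106 + O)/(-80 + O))
1/G(c) = 1/((106 - 684)/(-80 - 684)) = 1/(-578/(-764)) = 1/(-1/764*(-578)) = 1/(289/382) = 382/289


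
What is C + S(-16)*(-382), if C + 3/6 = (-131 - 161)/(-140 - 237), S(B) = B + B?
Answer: 9217103/754 ≈ 12224.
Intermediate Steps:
S(B) = 2*B
C = 207/754 (C = -½ + (-131 - 161)/(-140 - 237) = -½ - 292/(-377) = -½ - 292*(-1/377) = -½ + 292/377 = 207/754 ≈ 0.27454)
C + S(-16)*(-382) = 207/754 + (2*(-16))*(-382) = 207/754 - 32*(-382) = 207/754 + 12224 = 9217103/754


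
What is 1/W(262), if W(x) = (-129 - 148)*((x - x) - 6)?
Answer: 1/1662 ≈ 0.00060168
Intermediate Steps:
W(x) = 1662 (W(x) = -277*(0 - 6) = -277*(-6) = 1662)
1/W(262) = 1/1662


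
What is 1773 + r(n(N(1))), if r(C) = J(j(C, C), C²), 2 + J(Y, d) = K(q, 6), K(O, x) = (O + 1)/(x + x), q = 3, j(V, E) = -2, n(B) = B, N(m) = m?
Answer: 5314/3 ≈ 1771.3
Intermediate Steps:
K(O, x) = (1 + O)/(2*x) (K(O, x) = (1 + O)/((2*x)) = (1 + O)*(1/(2*x)) = (1 + O)/(2*x))
J(Y, d) = -5/3 (J(Y, d) = -2 + (½)*(1 + 3)/6 = -2 + (½)*(⅙)*4 = -2 + ⅓ = -5/3)
r(C) = -5/3
1773 + r(n(N(1))) = 1773 - 5/3 = 5314/3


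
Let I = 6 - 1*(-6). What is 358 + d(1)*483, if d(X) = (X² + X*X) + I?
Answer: 7120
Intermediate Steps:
I = 12 (I = 6 + 6 = 12)
d(X) = 12 + 2*X² (d(X) = (X² + X*X) + 12 = (X² + X²) + 12 = 2*X² + 12 = 12 + 2*X²)
358 + d(1)*483 = 358 + (12 + 2*1²)*483 = 358 + (12 + 2*1)*483 = 358 + (12 + 2)*483 = 358 + 14*483 = 358 + 6762 = 7120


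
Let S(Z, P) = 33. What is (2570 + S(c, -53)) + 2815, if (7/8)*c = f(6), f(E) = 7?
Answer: 5418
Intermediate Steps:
c = 8 (c = (8/7)*7 = 8)
(2570 + S(c, -53)) + 2815 = (2570 + 33) + 2815 = 2603 + 2815 = 5418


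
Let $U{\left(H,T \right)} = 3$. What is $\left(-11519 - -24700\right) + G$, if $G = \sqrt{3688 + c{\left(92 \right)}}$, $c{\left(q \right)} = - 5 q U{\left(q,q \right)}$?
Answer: $13181 + 2 \sqrt{577} \approx 13229.0$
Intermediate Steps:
$c{\left(q \right)} = - 15 q$ ($c{\left(q \right)} = - 5 q 3 = - 15 q$)
$G = 2 \sqrt{577}$ ($G = \sqrt{3688 - 1380} = \sqrt{2308} = 2 \sqrt{577} \approx 48.042$)
$\left(-11519 - -24700\right) + G = \left(-11519 - -24700\right) + 2 \sqrt{577} = \left(-11519 + 24700\right) + 2 \sqrt{577} = 13181 + 2 \sqrt{577}$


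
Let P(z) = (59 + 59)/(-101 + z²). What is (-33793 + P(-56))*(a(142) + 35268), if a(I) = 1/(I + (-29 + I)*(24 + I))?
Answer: -68364018181794037/57361500 ≈ -1.1918e+9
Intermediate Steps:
P(z) = 118/(-101 + z²)
(-33793 + P(-56))*(a(142) + 35268) = (-33793 + 118/(-101 + (-56)²))*(1/(-696 + 142² - 4*142) + 35268) = (-33793 + 118/(-101 + 3136))*(1/(-696 + 20164 - 568) + 35268) = (-33793 + 118/3035)*(1/18900 + 35268) = (-33793 + 118*(1/3035))*(1/18900 + 35268) = (-33793 + 118/3035)*(666565201/18900) = -102561637/3035*666565201/18900 = -68364018181794037/57361500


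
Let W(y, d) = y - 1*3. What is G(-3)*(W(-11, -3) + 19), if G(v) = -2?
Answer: -10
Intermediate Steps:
W(y, d) = -3 + y (W(y, d) = y - 3 = -3 + y)
G(-3)*(W(-11, -3) + 19) = -2*((-3 - 11) + 19) = -2*(-14 + 19) = -2*5 = -10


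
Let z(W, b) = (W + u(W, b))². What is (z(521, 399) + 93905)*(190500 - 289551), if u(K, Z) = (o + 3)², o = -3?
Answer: -36187886646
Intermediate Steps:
u(K, Z) = 0 (u(K, Z) = (-3 + 3)² = 0² = 0)
z(W, b) = W² (z(W, b) = (W + 0)² = W²)
(z(521, 399) + 93905)*(190500 - 289551) = (521² + 93905)*(190500 - 289551) = (271441 + 93905)*(-99051) = 365346*(-99051) = -36187886646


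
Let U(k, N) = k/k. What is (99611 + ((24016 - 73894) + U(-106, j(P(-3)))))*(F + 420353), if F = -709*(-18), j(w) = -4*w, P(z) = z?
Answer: 21540541410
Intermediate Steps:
U(k, N) = 1
F = 12762
(99611 + ((24016 - 73894) + U(-106, j(P(-3)))))*(F + 420353) = (99611 + ((24016 - 73894) + 1))*(12762 + 420353) = (99611 + (-49878 + 1))*433115 = (99611 - 49877)*433115 = 49734*433115 = 21540541410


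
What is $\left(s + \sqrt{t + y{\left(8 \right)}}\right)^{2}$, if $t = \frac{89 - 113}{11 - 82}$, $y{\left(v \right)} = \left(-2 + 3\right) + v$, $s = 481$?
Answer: $\frac{\left(34151 + \sqrt{47073}\right)^{2}}{5041} \approx 2.3431 \cdot 10^{5}$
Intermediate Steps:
$y{\left(v \right)} = 1 + v$
$t = \frac{24}{71}$ ($t = - \frac{24}{-71} = \left(-24\right) \left(- \frac{1}{71}\right) = \frac{24}{71} \approx 0.33803$)
$\left(s + \sqrt{t + y{\left(8 \right)}}\right)^{2} = \left(481 + \sqrt{\frac{24}{71} + \left(1 + 8\right)}\right)^{2} = \left(481 + \sqrt{\frac{24}{71} + 9}\right)^{2} = \left(481 + \sqrt{\frac{663}{71}}\right)^{2} = \left(481 + \frac{\sqrt{47073}}{71}\right)^{2}$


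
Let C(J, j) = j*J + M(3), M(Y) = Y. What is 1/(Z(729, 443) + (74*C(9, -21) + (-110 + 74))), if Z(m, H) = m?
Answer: -1/13071 ≈ -7.6505e-5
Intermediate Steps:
C(J, j) = 3 + J*j (C(J, j) = j*J + 3 = J*j + 3 = 3 + J*j)
1/(Z(729, 443) + (74*C(9, -21) + (-110 + 74))) = 1/(729 + (74*(3 + 9*(-21)) + (-110 + 74))) = 1/(729 + (74*(3 - 189) - 36)) = 1/(729 + (74*(-186) - 36)) = 1/(729 + (-13764 - 36)) = 1/(729 - 13800) = 1/(-13071) = -1/13071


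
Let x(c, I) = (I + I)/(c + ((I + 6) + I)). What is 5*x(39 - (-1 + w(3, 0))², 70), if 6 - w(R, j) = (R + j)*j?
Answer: 35/8 ≈ 4.3750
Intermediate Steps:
w(R, j) = 6 - j*(R + j) (w(R, j) = 6 - (R + j)*j = 6 - j*(R + j))
x(c, I) = 2*I/(6 + c + 2*I) (x(c, I) = (2*I)/(c + ((6 + I) + I)) = (2*I)/(c + (6 + 2*I)) = (2*I)/(6 + c + 2*I) = 2*I/(6 + c + 2*I))
5*x(39 - (-1 + w(3, 0))², 70) = 5*(2*70/(6 + (39 - (-1 + (6 - 1*0² - 1*3*0))²) + 2*70)) = 5*(2*70/(6 + (39 - (-1 + (6 - 1*0 + 0))²) + 140)) = 5*(2*70/(6 + (39 - (-1 + (6 + 0 + 0))²) + 140)) = 5*(2*70/(6 + (39 - (-1 + 6)²) + 140)) = 5*(2*70/(6 + (39 - 1*5²) + 140)) = 5*(2*70/(6 + (39 - 1*25) + 140)) = 5*(2*70/(6 + (39 - 25) + 140)) = 5*(2*70/(6 + 14 + 140)) = 5*(2*70/160) = 5*(2*70*(1/160)) = 5*(7/8) = 35/8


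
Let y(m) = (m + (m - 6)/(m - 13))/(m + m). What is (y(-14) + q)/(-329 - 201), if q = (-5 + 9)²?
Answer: -6227/200340 ≈ -0.031082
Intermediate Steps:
y(m) = (m + (-6 + m)/(-13 + m))/(2*m) (y(m) = (m + (-6 + m)/(-13 + m))/((2*m)) = (m + (-6 + m)/(-13 + m))*(1/(2*m)) = (m + (-6 + m)/(-13 + m))/(2*m))
q = 16 (q = 4² = 16)
(y(-14) + q)/(-329 - 201) = ((½)*(-6 + (-14)² - 12*(-14))/(-14*(-13 - 14)) + 16)/(-329 - 201) = ((½)*(-1/14)*(-6 + 196 + 168)/(-27) + 16)/(-530) = -((½)*(-1/14)*(-1/27)*358 + 16)/530 = -(179/378 + 16)/530 = -1/530*6227/378 = -6227/200340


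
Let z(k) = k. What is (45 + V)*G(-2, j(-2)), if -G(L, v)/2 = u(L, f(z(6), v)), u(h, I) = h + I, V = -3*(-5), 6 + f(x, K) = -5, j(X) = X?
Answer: 1560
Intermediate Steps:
f(x, K) = -11 (f(x, K) = -6 - 5 = -11)
V = 15
u(h, I) = I + h
G(L, v) = 22 - 2*L (G(L, v) = -2*(-11 + L) = 22 - 2*L)
(45 + V)*G(-2, j(-2)) = (45 + 15)*(22 - 2*(-2)) = 60*(22 + 4) = 60*26 = 1560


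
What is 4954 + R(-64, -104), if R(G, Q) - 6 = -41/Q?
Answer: 515881/104 ≈ 4960.4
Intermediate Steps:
R(G, Q) = 6 - 41/Q
4954 + R(-64, -104) = 4954 + (6 - 41/(-104)) = 4954 + (6 - 41*(-1/104)) = 4954 + (6 + 41/104) = 4954 + 665/104 = 515881/104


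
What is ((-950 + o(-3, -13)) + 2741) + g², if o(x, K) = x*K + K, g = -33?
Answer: 2906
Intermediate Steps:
o(x, K) = K + K*x (o(x, K) = K*x + K = K + K*x)
((-950 + o(-3, -13)) + 2741) + g² = ((-950 - 13*(1 - 3)) + 2741) + (-33)² = ((-950 - 13*(-2)) + 2741) + 1089 = ((-950 + 26) + 2741) + 1089 = (-924 + 2741) + 1089 = 1817 + 1089 = 2906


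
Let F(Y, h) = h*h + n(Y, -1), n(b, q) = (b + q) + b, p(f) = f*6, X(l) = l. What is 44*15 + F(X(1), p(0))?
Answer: 661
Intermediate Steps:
p(f) = 6*f
n(b, q) = q + 2*b
F(Y, h) = -1 + h**2 + 2*Y (F(Y, h) = h*h + (-1 + 2*Y) = h**2 + (-1 + 2*Y) = -1 + h**2 + 2*Y)
44*15 + F(X(1), p(0)) = 44*15 + (-1 + (6*0)**2 + 2*1) = 660 + (-1 + 0**2 + 2) = 660 + (-1 + 0 + 2) = 660 + 1 = 661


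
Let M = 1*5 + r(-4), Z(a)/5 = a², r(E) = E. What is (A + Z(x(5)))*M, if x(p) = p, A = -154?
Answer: -29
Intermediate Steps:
Z(a) = 5*a²
M = 1 (M = 1*5 - 4 = 5 - 4 = 1)
(A + Z(x(5)))*M = (-154 + 5*5²)*1 = (-154 + 5*25)*1 = (-154 + 125)*1 = -29*1 = -29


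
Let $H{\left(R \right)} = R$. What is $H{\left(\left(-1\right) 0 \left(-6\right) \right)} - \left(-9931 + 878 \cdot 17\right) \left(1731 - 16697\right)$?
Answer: $74755170$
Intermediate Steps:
$H{\left(\left(-1\right) 0 \left(-6\right) \right)} - \left(-9931 + 878 \cdot 17\right) \left(1731 - 16697\right) = \left(-1\right) 0 \left(-6\right) - \left(-9931 + 878 \cdot 17\right) \left(1731 - 16697\right) = 0 \left(-6\right) - \left(-9931 + 14926\right) \left(-14966\right) = 0 - 4995 \left(-14966\right) = 0 - -74755170 = 0 + 74755170 = 74755170$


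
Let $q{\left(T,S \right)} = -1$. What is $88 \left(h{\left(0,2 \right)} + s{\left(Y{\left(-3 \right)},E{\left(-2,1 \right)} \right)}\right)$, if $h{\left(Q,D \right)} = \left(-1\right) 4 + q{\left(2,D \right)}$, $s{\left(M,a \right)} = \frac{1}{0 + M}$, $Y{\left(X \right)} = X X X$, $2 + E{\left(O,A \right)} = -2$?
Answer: $- \frac{11968}{27} \approx -443.26$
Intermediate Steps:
$E{\left(O,A \right)} = -4$ ($E{\left(O,A \right)} = -2 - 2 = -4$)
$Y{\left(X \right)} = X^{3}$ ($Y{\left(X \right)} = X^{2} X = X^{3}$)
$s{\left(M,a \right)} = \frac{1}{M}$
$h{\left(Q,D \right)} = -5$ ($h{\left(Q,D \right)} = \left(-1\right) 4 - 1 = -4 - 1 = -5$)
$88 \left(h{\left(0,2 \right)} + s{\left(Y{\left(-3 \right)},E{\left(-2,1 \right)} \right)}\right) = 88 \left(-5 + \frac{1}{\left(-3\right)^{3}}\right) = 88 \left(-5 + \frac{1}{-27}\right) = 88 \left(-5 - \frac{1}{27}\right) = 88 \left(- \frac{136}{27}\right) = - \frac{11968}{27}$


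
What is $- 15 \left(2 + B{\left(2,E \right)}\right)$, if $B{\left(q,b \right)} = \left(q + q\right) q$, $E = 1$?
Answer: $-150$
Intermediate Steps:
$B{\left(q,b \right)} = 2 q^{2}$ ($B{\left(q,b \right)} = 2 q q = 2 q^{2}$)
$- 15 \left(2 + B{\left(2,E \right)}\right) = - 15 \left(2 + 2 \cdot 2^{2}\right) = - 15 \left(2 + 2 \cdot 4\right) = - 15 \left(2 + 8\right) = \left(-15\right) 10 = -150$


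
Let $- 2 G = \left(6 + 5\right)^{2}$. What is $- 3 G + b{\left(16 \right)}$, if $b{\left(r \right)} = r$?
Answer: $\frac{395}{2} \approx 197.5$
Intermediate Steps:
$G = - \frac{121}{2}$ ($G = - \frac{\left(6 + 5\right)^{2}}{2} = - \frac{11^{2}}{2} = \left(- \frac{1}{2}\right) 121 = - \frac{121}{2} \approx -60.5$)
$- 3 G + b{\left(16 \right)} = \left(-3\right) \left(- \frac{121}{2}\right) + 16 = \frac{363}{2} + 16 = \frac{395}{2}$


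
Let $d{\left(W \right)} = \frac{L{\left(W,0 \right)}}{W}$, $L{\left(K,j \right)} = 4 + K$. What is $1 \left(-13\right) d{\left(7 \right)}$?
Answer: $- \frac{143}{7} \approx -20.429$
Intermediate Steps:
$d{\left(W \right)} = \frac{4 + W}{W}$
$1 \left(-13\right) d{\left(7 \right)} = 1 \left(-13\right) \frac{4 + 7}{7} = - 13 \cdot \frac{1}{7} \cdot 11 = \left(-13\right) \frac{11}{7} = - \frac{143}{7}$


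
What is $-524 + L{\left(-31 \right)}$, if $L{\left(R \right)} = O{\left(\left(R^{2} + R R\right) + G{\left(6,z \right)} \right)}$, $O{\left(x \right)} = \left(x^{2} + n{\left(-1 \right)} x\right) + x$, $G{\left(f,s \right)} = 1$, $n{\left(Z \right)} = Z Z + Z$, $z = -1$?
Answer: $3699328$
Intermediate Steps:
$n{\left(Z \right)} = Z + Z^{2}$ ($n{\left(Z \right)} = Z^{2} + Z = Z + Z^{2}$)
$O{\left(x \right)} = x + x^{2}$ ($O{\left(x \right)} = \left(x^{2} + - (1 - 1) x\right) + x = \left(x^{2} + \left(-1\right) 0 x\right) + x = \left(x^{2} + 0 x\right) + x = \left(x^{2} + 0\right) + x = x^{2} + x = x + x^{2}$)
$L{\left(R \right)} = \left(1 + 2 R^{2}\right) \left(2 + 2 R^{2}\right)$ ($L{\left(R \right)} = \left(\left(R^{2} + R R\right) + 1\right) \left(1 + \left(\left(R^{2} + R R\right) + 1\right)\right) = \left(\left(R^{2} + R^{2}\right) + 1\right) \left(1 + \left(\left(R^{2} + R^{2}\right) + 1\right)\right) = \left(2 R^{2} + 1\right) \left(1 + \left(2 R^{2} + 1\right)\right) = \left(1 + 2 R^{2}\right) \left(1 + \left(1 + 2 R^{2}\right)\right) = \left(1 + 2 R^{2}\right) \left(2 + 2 R^{2}\right)$)
$-524 + L{\left(-31 \right)} = -524 + \left(2 + 4 \left(-31\right)^{4} + 6 \left(-31\right)^{2}\right) = -524 + \left(2 + 4 \cdot 923521 + 6 \cdot 961\right) = -524 + \left(2 + 3694084 + 5766\right) = -524 + 3699852 = 3699328$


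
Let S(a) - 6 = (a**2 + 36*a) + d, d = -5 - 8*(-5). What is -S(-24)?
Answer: 247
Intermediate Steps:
d = 35 (d = -5 + 40 = 35)
S(a) = 41 + a**2 + 36*a (S(a) = 6 + ((a**2 + 36*a) + 35) = 6 + (35 + a**2 + 36*a) = 41 + a**2 + 36*a)
-S(-24) = -(41 + (-24)**2 + 36*(-24)) = -(41 + 576 - 864) = -1*(-247) = 247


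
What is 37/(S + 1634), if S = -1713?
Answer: -37/79 ≈ -0.46835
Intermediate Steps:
37/(S + 1634) = 37/(-1713 + 1634) = 37/(-79) = -1/79*37 = -37/79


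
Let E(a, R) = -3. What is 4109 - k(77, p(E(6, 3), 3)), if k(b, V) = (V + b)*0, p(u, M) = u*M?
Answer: 4109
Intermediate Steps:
p(u, M) = M*u
k(b, V) = 0
4109 - k(77, p(E(6, 3), 3)) = 4109 - 1*0 = 4109 + 0 = 4109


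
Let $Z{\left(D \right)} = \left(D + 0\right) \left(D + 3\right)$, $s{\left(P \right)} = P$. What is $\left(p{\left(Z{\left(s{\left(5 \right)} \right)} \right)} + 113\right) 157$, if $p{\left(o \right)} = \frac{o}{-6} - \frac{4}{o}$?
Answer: $\frac{500359}{30} \approx 16679.0$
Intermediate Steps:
$Z{\left(D \right)} = D \left(3 + D\right)$
$p{\left(o \right)} = - \frac{4}{o} - \frac{o}{6}$ ($p{\left(o \right)} = o \left(- \frac{1}{6}\right) - \frac{4}{o} = - \frac{o}{6} - \frac{4}{o} = - \frac{4}{o} - \frac{o}{6}$)
$\left(p{\left(Z{\left(s{\left(5 \right)} \right)} \right)} + 113\right) 157 = \left(\left(- \frac{4}{5 \left(3 + 5\right)} - \frac{5 \left(3 + 5\right)}{6}\right) + 113\right) 157 = \left(\left(- \frac{4}{5 \cdot 8} - \frac{5 \cdot 8}{6}\right) + 113\right) 157 = \left(\left(- \frac{4}{40} - \frac{20}{3}\right) + 113\right) 157 = \left(\left(\left(-4\right) \frac{1}{40} - \frac{20}{3}\right) + 113\right) 157 = \left(\left(- \frac{1}{10} - \frac{20}{3}\right) + 113\right) 157 = \left(- \frac{203}{30} + 113\right) 157 = \frac{3187}{30} \cdot 157 = \frac{500359}{30}$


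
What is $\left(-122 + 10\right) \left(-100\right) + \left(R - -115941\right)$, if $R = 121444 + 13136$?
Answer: $261721$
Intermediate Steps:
$R = 134580$
$\left(-122 + 10\right) \left(-100\right) + \left(R - -115941\right) = \left(-122 + 10\right) \left(-100\right) + \left(134580 - -115941\right) = \left(-112\right) \left(-100\right) + \left(134580 + 115941\right) = 11200 + 250521 = 261721$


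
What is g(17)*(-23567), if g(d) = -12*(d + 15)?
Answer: 9049728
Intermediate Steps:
g(d) = -180 - 12*d (g(d) = -12*(15 + d) = -180 - 12*d)
g(17)*(-23567) = (-180 - 12*17)*(-23567) = (-180 - 204)*(-23567) = -384*(-23567) = 9049728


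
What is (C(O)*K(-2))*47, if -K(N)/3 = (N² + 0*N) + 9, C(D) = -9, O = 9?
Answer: 16497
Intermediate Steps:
K(N) = -27 - 3*N² (K(N) = -3*((N² + 0*N) + 9) = -3*((N² + 0) + 9) = -3*(N² + 9) = -3*(9 + N²) = -27 - 3*N²)
(C(O)*K(-2))*47 = -9*(-27 - 3*(-2)²)*47 = -9*(-27 - 3*4)*47 = -9*(-27 - 12)*47 = -9*(-39)*47 = 351*47 = 16497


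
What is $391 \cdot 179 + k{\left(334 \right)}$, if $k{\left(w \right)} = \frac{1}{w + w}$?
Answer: $\frac{46752653}{668} \approx 69989.0$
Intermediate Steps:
$k{\left(w \right)} = \frac{1}{2 w}$
$391 \cdot 179 + k{\left(334 \right)} = 391 \cdot 179 + \frac{1}{2 \cdot 334} = 69989 + \frac{1}{2} \cdot \frac{1}{334} = 69989 + \frac{1}{668} = \frac{46752653}{668}$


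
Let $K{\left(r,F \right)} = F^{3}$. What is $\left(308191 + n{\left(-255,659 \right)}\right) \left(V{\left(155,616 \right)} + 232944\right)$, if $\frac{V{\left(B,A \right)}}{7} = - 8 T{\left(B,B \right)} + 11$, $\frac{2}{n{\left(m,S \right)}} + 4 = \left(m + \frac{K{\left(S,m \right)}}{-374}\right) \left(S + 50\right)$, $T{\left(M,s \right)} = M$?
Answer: $\frac{47538041874375131911}{687563297} \approx 6.914 \cdot 10^{10}$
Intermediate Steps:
$n{\left(m,S \right)} = \frac{2}{-4 + \left(50 + S\right) \left(m - \frac{m^{3}}{374}\right)}$ ($n{\left(m,S \right)} = \frac{2}{-4 + \left(m + \frac{m^{3}}{-374}\right) \left(S + 50\right)} = \frac{2}{-4 + \left(m + m^{3} \left(- \frac{1}{374}\right)\right) \left(50 + S\right)} = \frac{2}{-4 + \left(m - \frac{m^{3}}{374}\right) \left(50 + S\right)} = \frac{2}{-4 + \left(50 + S\right) \left(m - \frac{m^{3}}{374}\right)}$)
$V{\left(B,A \right)} = 77 - 56 B$ ($V{\left(B,A \right)} = 7 \left(- 8 B + 11\right) = 7 \left(11 - 8 B\right) = 77 - 56 B$)
$\left(308191 + n{\left(-255,659 \right)}\right) \left(V{\left(155,616 \right)} + 232944\right) = \left(308191 - \frac{748}{1496 - -4768500 + 50 \left(-255\right)^{3} + 659 \left(-255\right)^{3} - 246466 \left(-255\right)}\right) \left(\left(77 - 8680\right) + 232944\right) = \left(308191 - \frac{748}{1496 + 4768500 + 50 \left(-16581375\right) + 659 \left(-16581375\right) + 62848830}\right) \left(\left(77 - 8680\right) + 232944\right) = \left(308191 - \frac{748}{1496 + 4768500 - 829068750 - 10927126125 + 62848830}\right) \left(-8603 + 232944\right) = \left(308191 - \frac{748}{-11688576049}\right) 224341 = \left(308191 - - \frac{44}{687563297}\right) 224341 = \left(308191 + \frac{44}{687563297}\right) 224341 = \frac{211900820065771}{687563297} \cdot 224341 = \frac{47538041874375131911}{687563297}$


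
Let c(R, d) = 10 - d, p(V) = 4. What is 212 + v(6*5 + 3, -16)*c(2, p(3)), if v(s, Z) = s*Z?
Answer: -2956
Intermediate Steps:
v(s, Z) = Z*s
212 + v(6*5 + 3, -16)*c(2, p(3)) = 212 + (-16*(6*5 + 3))*(10 - 1*4) = 212 + (-16*(30 + 3))*(10 - 4) = 212 - 16*33*6 = 212 - 528*6 = 212 - 3168 = -2956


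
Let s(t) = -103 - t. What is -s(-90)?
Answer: 13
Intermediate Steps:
-s(-90) = -(-103 - 1*(-90)) = -(-103 + 90) = -1*(-13) = 13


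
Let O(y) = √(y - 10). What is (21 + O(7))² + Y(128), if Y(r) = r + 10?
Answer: 576 + 42*I*√3 ≈ 576.0 + 72.746*I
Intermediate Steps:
O(y) = √(-10 + y)
Y(r) = 10 + r
(21 + O(7))² + Y(128) = (21 + √(-10 + 7))² + (10 + 128) = (21 + √(-3))² + 138 = (21 + I*√3)² + 138 = 138 + (21 + I*√3)²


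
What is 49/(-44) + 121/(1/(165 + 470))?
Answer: 3380691/44 ≈ 76834.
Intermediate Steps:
49/(-44) + 121/(1/(165 + 470)) = 49*(-1/44) + 121/(1/635) = -49/44 + 121/(1/635) = -49/44 + 121*635 = -49/44 + 76835 = 3380691/44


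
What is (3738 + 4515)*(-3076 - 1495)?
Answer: -37724463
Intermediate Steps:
(3738 + 4515)*(-3076 - 1495) = 8253*(-4571) = -37724463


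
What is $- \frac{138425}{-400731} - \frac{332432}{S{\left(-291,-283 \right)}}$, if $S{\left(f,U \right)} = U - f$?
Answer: $- \frac{16651837549}{400731} \approx -41554.0$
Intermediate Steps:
$- \frac{138425}{-400731} - \frac{332432}{S{\left(-291,-283 \right)}} = - \frac{138425}{-400731} - \frac{332432}{-283 - -291} = \left(-138425\right) \left(- \frac{1}{400731}\right) - \frac{332432}{-283 + 291} = \frac{138425}{400731} - \frac{332432}{8} = \frac{138425}{400731} - 41554 = - \frac{16651837549}{400731}$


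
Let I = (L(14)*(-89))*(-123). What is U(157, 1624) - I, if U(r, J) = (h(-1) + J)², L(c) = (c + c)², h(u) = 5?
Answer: -5928807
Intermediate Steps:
L(c) = 4*c² (L(c) = (2*c)² = 4*c²)
U(r, J) = (5 + J)²
I = 8582448 (I = ((4*14²)*(-89))*(-123) = ((4*196)*(-89))*(-123) = (784*(-89))*(-123) = -69776*(-123) = 8582448)
U(157, 1624) - I = (5 + 1624)² - 1*8582448 = 1629² - 8582448 = 2653641 - 8582448 = -5928807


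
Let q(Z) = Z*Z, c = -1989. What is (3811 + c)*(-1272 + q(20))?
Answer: -1588784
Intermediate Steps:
q(Z) = Z**2
(3811 + c)*(-1272 + q(20)) = (3811 - 1989)*(-1272 + 20**2) = 1822*(-1272 + 400) = 1822*(-872) = -1588784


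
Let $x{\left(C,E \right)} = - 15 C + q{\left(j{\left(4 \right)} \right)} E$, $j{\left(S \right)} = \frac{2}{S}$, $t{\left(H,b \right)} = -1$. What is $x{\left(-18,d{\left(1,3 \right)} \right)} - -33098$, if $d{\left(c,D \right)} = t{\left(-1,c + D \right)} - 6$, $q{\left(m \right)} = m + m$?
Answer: $33361$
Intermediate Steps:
$q{\left(m \right)} = 2 m$
$d{\left(c,D \right)} = -7$ ($d{\left(c,D \right)} = -1 - 6 = -7$)
$x{\left(C,E \right)} = E - 15 C$ ($x{\left(C,E \right)} = - 15 C + 2 \cdot \frac{2}{4} E = - 15 C + 2 \cdot 2 \cdot \frac{1}{4} E = - 15 C + 2 \cdot \frac{1}{2} E = - 15 C + 1 E = - 15 C + E = E - 15 C$)
$x{\left(-18,d{\left(1,3 \right)} \right)} - -33098 = \left(-7 - -270\right) - -33098 = \left(-7 + 270\right) + 33098 = 263 + 33098 = 33361$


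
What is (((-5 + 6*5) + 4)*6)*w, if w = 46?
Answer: 8004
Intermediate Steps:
(((-5 + 6*5) + 4)*6)*w = (((-5 + 6*5) + 4)*6)*46 = (((-5 + 30) + 4)*6)*46 = ((25 + 4)*6)*46 = (29*6)*46 = 174*46 = 8004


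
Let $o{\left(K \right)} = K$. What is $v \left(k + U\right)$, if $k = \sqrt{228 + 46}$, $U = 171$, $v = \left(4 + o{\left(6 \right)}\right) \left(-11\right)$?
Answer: $-18810 - 110 \sqrt{274} \approx -20631.0$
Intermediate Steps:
$v = -110$ ($v = \left(4 + 6\right) \left(-11\right) = 10 \left(-11\right) = -110$)
$k = \sqrt{274} \approx 16.553$
$v \left(k + U\right) = - 110 \left(\sqrt{274} + 171\right) = - 110 \left(171 + \sqrt{274}\right) = -18810 - 110 \sqrt{274}$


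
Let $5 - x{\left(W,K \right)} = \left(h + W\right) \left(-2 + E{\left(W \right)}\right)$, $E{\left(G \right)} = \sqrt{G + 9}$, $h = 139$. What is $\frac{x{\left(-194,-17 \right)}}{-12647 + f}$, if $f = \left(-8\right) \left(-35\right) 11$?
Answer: $\frac{35}{3189} - \frac{55 i \sqrt{185}}{9567} \approx 0.010975 - 0.078194 i$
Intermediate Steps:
$E{\left(G \right)} = \sqrt{9 + G}$
$f = 3080$ ($f = 280 \cdot 11 = 3080$)
$x{\left(W,K \right)} = 5 - \left(-2 + \sqrt{9 + W}\right) \left(139 + W\right)$ ($x{\left(W,K \right)} = 5 - \left(139 + W\right) \left(-2 + \sqrt{9 + W}\right) = 5 - \left(-2 + \sqrt{9 + W}\right) \left(139 + W\right)$)
$\frac{x{\left(-194,-17 \right)}}{-12647 + f} = \frac{283 - 139 \sqrt{9 - 194} + 2 \left(-194\right) - - 194 \sqrt{9 - 194}}{-12647 + 3080} = \frac{283 - 139 \sqrt{-185} - 388 - - 194 \sqrt{-185}}{-9567} = \left(283 - 139 i \sqrt{185} - 388 - - 194 i \sqrt{185}\right) \left(- \frac{1}{9567}\right) = \left(283 - 139 i \sqrt{185} - 388 + 194 i \sqrt{185}\right) \left(- \frac{1}{9567}\right) = \left(-105 + 55 i \sqrt{185}\right) \left(- \frac{1}{9567}\right) = \frac{35}{3189} - \frac{55 i \sqrt{185}}{9567}$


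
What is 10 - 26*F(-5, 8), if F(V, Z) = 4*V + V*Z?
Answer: 1570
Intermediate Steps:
10 - 26*F(-5, 8) = 10 - (-130)*(4 + 8) = 10 - (-130)*12 = 10 - 26*(-60) = 10 + 1560 = 1570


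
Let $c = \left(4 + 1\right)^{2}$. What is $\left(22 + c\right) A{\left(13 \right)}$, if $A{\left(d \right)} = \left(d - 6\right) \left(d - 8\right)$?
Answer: $1645$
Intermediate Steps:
$A{\left(d \right)} = \left(-8 + d\right) \left(-6 + d\right)$ ($A{\left(d \right)} = \left(-6 + d\right) \left(-8 + d\right) = \left(-8 + d\right) \left(-6 + d\right)$)
$c = 25$ ($c = 5^{2} = 25$)
$\left(22 + c\right) A{\left(13 \right)} = \left(22 + 25\right) \left(48 + 13^{2} - 182\right) = 47 \left(48 + 169 - 182\right) = 47 \cdot 35 = 1645$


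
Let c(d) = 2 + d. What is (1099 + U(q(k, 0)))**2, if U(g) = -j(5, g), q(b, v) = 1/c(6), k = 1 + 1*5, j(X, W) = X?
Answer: 1196836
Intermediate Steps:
k = 6 (k = 1 + 5 = 6)
q(b, v) = 1/8 (q(b, v) = 1/(2 + 6) = 1/8)
U(g) = -5 (U(g) = -1*5 = -5)
(1099 + U(q(k, 0)))**2 = (1099 - 5)**2 = 1094**2 = 1196836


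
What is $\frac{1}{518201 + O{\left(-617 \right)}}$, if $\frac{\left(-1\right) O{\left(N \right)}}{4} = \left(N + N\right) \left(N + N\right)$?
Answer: $- \frac{1}{5572823} \approx -1.7944 \cdot 10^{-7}$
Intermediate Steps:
$O{\left(N \right)} = - 16 N^{2}$ ($O{\left(N \right)} = - 4 \left(N + N\right) \left(N + N\right) = - 4 \cdot 2 N 2 N = - 4 \cdot 4 N^{2} = - 16 N^{2}$)
$\frac{1}{518201 + O{\left(-617 \right)}} = \frac{1}{518201 - 16 \left(-617\right)^{2}} = \frac{1}{518201 - 6091024} = \frac{1}{-5572823} = - \frac{1}{5572823}$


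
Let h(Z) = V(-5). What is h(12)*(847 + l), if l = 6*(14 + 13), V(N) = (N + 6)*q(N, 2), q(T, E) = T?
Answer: -5045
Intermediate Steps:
V(N) = N*(6 + N) (V(N) = (N + 6)*N = (6 + N)*N = N*(6 + N))
h(Z) = -5 (h(Z) = -5*(6 - 5) = -5*1 = -5)
l = 162 (l = 6*27 = 162)
h(12)*(847 + l) = -5*(847 + 162) = -5*1009 = -5045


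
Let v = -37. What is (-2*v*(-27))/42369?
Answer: -666/14123 ≈ -0.047157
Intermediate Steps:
(-2*v*(-27))/42369 = (-2*(-37)*(-27))/42369 = (74*(-27))*(1/42369) = -1998*1/42369 = -666/14123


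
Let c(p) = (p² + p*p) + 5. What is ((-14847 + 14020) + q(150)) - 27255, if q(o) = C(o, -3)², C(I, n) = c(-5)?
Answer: -25057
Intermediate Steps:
c(p) = 5 + 2*p² (c(p) = (p² + p²) + 5 = 2*p² + 5 = 5 + 2*p²)
C(I, n) = 55 (C(I, n) = 5 + 2*(-5)² = 5 + 2*25 = 5 + 50 = 55)
q(o) = 3025 (q(o) = 55² = 3025)
((-14847 + 14020) + q(150)) - 27255 = ((-14847 + 14020) + 3025) - 27255 = (-827 + 3025) - 27255 = 2198 - 27255 = -25057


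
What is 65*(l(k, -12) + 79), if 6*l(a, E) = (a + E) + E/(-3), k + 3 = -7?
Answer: 4940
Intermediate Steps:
k = -10 (k = -3 - 7 = -10)
l(a, E) = a/6 + E/9 (l(a, E) = ((a + E) + E/(-3))/6 = ((E + a) + E*(-⅓))/6 = ((E + a) - E/3)/6 = (a + 2*E/3)/6 = a/6 + E/9)
65*(l(k, -12) + 79) = 65*(((⅙)*(-10) + (⅑)*(-12)) + 79) = 65*((-5/3 - 4/3) + 79) = 65*(-3 + 79) = 65*76 = 4940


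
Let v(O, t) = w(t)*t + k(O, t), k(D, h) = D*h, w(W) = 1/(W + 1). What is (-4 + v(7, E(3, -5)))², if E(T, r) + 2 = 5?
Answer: 5041/16 ≈ 315.06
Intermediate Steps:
E(T, r) = 3 (E(T, r) = -2 + 5 = 3)
w(W) = 1/(1 + W)
v(O, t) = O*t + t/(1 + t) (v(O, t) = t/(1 + t) + O*t = O*t + t/(1 + t))
(-4 + v(7, E(3, -5)))² = (-4 + 3*(1 + 7*(1 + 3))/(1 + 3))² = (-4 + 3*(1 + 7*4)/4)² = (-4 + 3*(¼)*(1 + 28))² = (-4 + 3*(¼)*29)² = (-4 + 87/4)² = (71/4)² = 5041/16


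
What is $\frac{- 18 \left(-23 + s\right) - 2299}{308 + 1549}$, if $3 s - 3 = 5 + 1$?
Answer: $- \frac{1939}{1857} \approx -1.0442$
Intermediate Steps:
$s = 3$ ($s = 1 + \frac{5 + 1}{3} = 1 + \frac{1}{3} \cdot 6 = 1 + 2 = 3$)
$\frac{- 18 \left(-23 + s\right) - 2299}{308 + 1549} = \frac{- 18 \left(-23 + 3\right) - 2299}{308 + 1549} = \frac{\left(-18\right) \left(-20\right) - 2299}{1857} = \left(360 - 2299\right) \frac{1}{1857} = \left(-1939\right) \frac{1}{1857} = - \frac{1939}{1857}$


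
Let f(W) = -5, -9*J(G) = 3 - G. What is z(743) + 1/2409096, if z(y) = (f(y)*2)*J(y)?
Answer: -5942436797/7227288 ≈ -822.22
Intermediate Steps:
J(G) = -1/3 + G/9 (J(G) = -(3 - G)/9 = -1/3 + G/9)
z(y) = 10/3 - 10*y/9 (z(y) = (-5*2)*(-1/3 + y/9) = -10*(-1/3 + y/9) = 10/3 - 10*y/9)
z(743) + 1/2409096 = (10/3 - 10/9*743) + 1/2409096 = (10/3 - 7430/9) + 1/2409096 = -7400/9 + 1/2409096 = -5942436797/7227288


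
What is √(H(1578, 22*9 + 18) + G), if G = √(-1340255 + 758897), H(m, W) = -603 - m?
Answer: √(-2181 + I*√581358) ≈ 8.0448 + 47.389*I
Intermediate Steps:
G = I*√581358 (G = √(-581358) = I*√581358 ≈ 762.47*I)
√(H(1578, 22*9 + 18) + G) = √((-603 - 1*1578) + I*√581358) = √((-603 - 1578) + I*√581358) = √(-2181 + I*√581358)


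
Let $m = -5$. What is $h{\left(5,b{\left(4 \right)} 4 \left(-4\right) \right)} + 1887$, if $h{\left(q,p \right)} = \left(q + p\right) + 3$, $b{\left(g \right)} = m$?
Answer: $1975$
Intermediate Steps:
$b{\left(g \right)} = -5$
$h{\left(q,p \right)} = 3 + p + q$ ($h{\left(q,p \right)} = \left(p + q\right) + 3 = 3 + p + q$)
$h{\left(5,b{\left(4 \right)} 4 \left(-4\right) \right)} + 1887 = \left(3 + \left(-5\right) 4 \left(-4\right) + 5\right) + 1887 = \left(3 - -80 + 5\right) + 1887 = \left(3 + 80 + 5\right) + 1887 = 88 + 1887 = 1975$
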